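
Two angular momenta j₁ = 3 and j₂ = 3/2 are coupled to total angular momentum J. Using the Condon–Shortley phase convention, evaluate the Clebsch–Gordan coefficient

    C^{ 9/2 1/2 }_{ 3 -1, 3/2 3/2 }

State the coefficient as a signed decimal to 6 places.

j₁+j₂−J=0  J+j₁−j₂=6  J−j₁+j₂=3  j₁+j₂+J+1=10
(j₁±m₁, j₂±m₂, J±M) = (2,4,3,0,5,4)
P² = 69120/7
sum k=0..0:
  [0] +1/288 = 1/288
S = 1/288
C² = P²·S² = 5/42 ; C = +0.345033

+√(5/42) = +0.345033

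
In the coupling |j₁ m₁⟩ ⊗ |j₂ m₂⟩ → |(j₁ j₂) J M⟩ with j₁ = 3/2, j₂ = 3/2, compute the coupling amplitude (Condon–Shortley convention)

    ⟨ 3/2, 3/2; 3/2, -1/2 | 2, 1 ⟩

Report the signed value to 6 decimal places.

+0.707107

j₁+j₂−J=1  J+j₁−j₂=2  J−j₁+j₂=2  j₁+j₂+J+1=6
(j₁±m₁, j₂±m₂, J±M) = (3,0,1,2,3,1)
P² = 2
sum k=0..0:
  [0] +1/2 = 1/2
S = 1/2
C² = P²·S² = 1/2 ; C = +0.707107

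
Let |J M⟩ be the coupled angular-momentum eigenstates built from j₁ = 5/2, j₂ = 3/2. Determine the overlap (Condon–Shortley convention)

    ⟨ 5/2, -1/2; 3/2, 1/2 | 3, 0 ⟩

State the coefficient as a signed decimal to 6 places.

√[7·1!4!2!/8! · 2!3!2!1!3!3!] = √(36/5)
  +(−1)^0/∏(0,1,3,2,1,0)! = 1/12  (running 1/12)
  +(−1)^1/∏(1,0,2,1,2,1)! = -1/4  (running -1/6)
⟨..|..⟩ = √(36/5)·(-1/6) = -0.447214

-0.447214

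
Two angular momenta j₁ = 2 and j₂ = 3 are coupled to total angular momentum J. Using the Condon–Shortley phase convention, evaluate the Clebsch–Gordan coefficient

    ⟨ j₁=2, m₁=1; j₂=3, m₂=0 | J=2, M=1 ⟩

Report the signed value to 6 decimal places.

-0.534522  (= −√(2/7))

√[5·3!1!3!/8! · 3!1!3!3!3!1!] = √(81/14)
  +(−1)^0/∏(0,3,1,3,0,0)! = 1/36  (running 1/36)
  +(−1)^1/∏(1,2,0,2,1,1)! = -1/4  (running -2/9)
⟨..|..⟩ = √(81/14)·(-2/9) = -0.534522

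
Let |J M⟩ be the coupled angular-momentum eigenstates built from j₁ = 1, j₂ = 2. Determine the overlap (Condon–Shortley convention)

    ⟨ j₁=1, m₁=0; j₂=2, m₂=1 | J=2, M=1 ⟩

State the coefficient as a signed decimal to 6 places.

−√(1/6) = -0.408248

√[5·1!1!3!/6! · 1!1!3!1!3!1!] = √(3/2)
  +(−1)^0/∏(0,1,1,3,0,0)! = 1/6  (running 1/6)
  +(−1)^1/∏(1,0,0,2,1,1)! = -1/2  (running -1/3)
⟨..|..⟩ = √(3/2)·(-1/3) = -0.408248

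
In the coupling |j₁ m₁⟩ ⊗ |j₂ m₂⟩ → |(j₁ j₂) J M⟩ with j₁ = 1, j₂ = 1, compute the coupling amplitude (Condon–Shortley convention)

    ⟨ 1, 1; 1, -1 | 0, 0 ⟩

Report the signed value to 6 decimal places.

+√(1/3) ≈ +0.577350

j₁+j₂−J=2  J+j₁−j₂=0  J−j₁+j₂=0  j₁+j₂+J+1=3
(j₁±m₁, j₂±m₂, J±M) = (2,0,0,2,0,0)
P² = 4/3
sum k=0..0:
  [0] +1/2 = 1/2
S = 1/2
C² = P²·S² = 1/3 ; C = +0.577350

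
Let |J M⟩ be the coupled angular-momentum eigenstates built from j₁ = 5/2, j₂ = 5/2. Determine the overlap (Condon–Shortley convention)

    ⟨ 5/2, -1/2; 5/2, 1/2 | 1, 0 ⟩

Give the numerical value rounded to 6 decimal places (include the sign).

j₁+j₂−J=4  J+j₁−j₂=1  J−j₁+j₂=1  j₁+j₂+J+1=7
(j₁±m₁, j₂±m₂, J±M) = (2,3,3,2,1,1)
P² = 72/35
sum k=2..3:
  [2] +1/4 = 1/4
  [3] −1/6 = -1/6
S = 1/12
C² = P²·S² = 1/70 ; C = +0.119523

+0.119523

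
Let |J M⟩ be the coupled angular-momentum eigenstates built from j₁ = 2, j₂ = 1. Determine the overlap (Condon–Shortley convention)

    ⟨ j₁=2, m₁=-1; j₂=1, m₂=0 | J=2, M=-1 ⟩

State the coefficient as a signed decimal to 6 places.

j₁+j₂−J=1  J+j₁−j₂=3  J−j₁+j₂=1  j₁+j₂+J+1=6
(j₁±m₁, j₂±m₂, J±M) = (1,3,1,1,1,3)
P² = 3/2
sum k=0..1:
  [0] +1/6 = 1/6
  [1] −1/2 = -1/2
S = -1/3
C² = P²·S² = 1/6 ; C = -0.408248

−√(1/6) ≈ -0.408248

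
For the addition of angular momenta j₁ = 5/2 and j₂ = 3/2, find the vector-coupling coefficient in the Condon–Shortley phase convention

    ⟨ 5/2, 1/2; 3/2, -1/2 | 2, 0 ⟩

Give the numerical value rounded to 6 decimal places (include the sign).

j₁+j₂−J=2  J+j₁−j₂=3  J−j₁+j₂=1  j₁+j₂+J+1=7
(j₁±m₁, j₂±m₂, J±M) = (3,2,1,2,2,2)
P² = 8/7
sum k=0..1:
  [0] +1/4 = 1/4
  [1] −1/2 = -1/2
S = -1/4
C² = P²·S² = 1/14 ; C = -0.267261

-0.267261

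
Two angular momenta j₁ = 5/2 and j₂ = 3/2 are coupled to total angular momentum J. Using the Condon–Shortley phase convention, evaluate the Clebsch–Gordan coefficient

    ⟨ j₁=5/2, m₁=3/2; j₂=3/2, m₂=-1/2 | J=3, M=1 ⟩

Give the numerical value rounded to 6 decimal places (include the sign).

j₁+j₂−J=1  J+j₁−j₂=4  J−j₁+j₂=2  j₁+j₂+J+1=8
(j₁±m₁, j₂±m₂, J±M) = (4,1,1,2,4,2)
P² = 96/5
sum k=0..1:
  [0] +1/6 = 1/6
  [1] −1/48 = -1/48
S = 7/48
C² = P²·S² = 49/120 ; C = +0.639010

+√(49/120) ≈ +0.639010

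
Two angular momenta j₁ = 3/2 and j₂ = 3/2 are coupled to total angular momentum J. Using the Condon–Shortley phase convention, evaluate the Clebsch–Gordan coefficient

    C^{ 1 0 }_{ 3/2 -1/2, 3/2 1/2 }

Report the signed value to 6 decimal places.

−√(1/20) ≈ -0.223607

j₁+j₂−J=2  J+j₁−j₂=1  J−j₁+j₂=1  j₁+j₂+J+1=5
(j₁±m₁, j₂±m₂, J±M) = (1,2,2,1,1,1)
P² = 1/5
sum k=1..2:
  [1] −1/1 = -1
  [2] +1/2 = 1/2
S = -1/2
C² = P²·S² = 1/20 ; C = -0.223607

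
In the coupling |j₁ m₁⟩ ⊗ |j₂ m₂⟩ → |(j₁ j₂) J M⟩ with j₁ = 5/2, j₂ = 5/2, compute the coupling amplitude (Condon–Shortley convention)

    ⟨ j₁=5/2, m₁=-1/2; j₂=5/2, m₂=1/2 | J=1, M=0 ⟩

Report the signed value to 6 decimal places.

triangle: 4!*1!*1!/7! = 24/5040
(j±m)!: 2!*3!*3!*2!*1!*1! = 144
prefactor² = (2J+1)*Δ*N² = 72/35
  k=2: +1/(2!*2!*1!*1!*0!*0!) = 1/4
  k=3: −1/(3!*1!*0!*0!*1!*1!) = -1/6
Σ = 1/12  ⇒  CG² = 72/35*1/12² = 1/70
CG = +√(1/70) = +0.119523

+0.119523  (= +√(1/70))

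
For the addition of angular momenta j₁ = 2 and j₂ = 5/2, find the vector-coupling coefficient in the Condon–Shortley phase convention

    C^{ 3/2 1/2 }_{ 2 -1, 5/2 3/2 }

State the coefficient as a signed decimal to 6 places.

triangle: 3!·1!·2!/7! = 12/5040
(j±m)!: 1!·3!·4!·1!·2!·1! = 288
prefactor² = (2J+1)·Δ·N² = 96/35
  k=2: +1/(2!·1!·1!·2!·0!·0!) = 1/4
  k=3: −1/(3!·0!·0!·1!·1!·1!) = -1/6
Σ = 1/12  ⇒  CG² = 96/35·1/12² = 2/105
CG = +√(2/105) = +0.138013

+√(2/105) ≈ +0.138013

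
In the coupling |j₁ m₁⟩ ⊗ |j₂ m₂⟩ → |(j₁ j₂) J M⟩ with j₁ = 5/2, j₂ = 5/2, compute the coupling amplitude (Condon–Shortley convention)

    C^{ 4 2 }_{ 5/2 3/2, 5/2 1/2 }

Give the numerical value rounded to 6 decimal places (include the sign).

+0.422577

√[9·1!4!4!/10! · 4!1!3!2!6!2!] = √(20736/35)
  +(−1)^0/∏(0,1,1,3,3,1)! = 1/36  (running 1/36)
  +(−1)^1/∏(1,0,0,2,4,2)! = -1/96  (running 5/288)
⟨..|..⟩ = √(20736/35)·(5/288) = +0.422577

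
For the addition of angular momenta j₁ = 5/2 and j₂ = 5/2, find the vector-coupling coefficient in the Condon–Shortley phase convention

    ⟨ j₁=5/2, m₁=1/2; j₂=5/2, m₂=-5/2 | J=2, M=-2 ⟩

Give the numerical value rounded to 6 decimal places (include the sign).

triangle: 3!·2!·2!/8! = 24/40320
(j±m)!: 3!·2!·0!·5!·0!·4! = 34560
prefactor² = (2J+1)·Δ·N² = 720/7
  k=0: +1/(0!·3!·2!·0!·0!·2!) = 1/24
Σ = 1/24  ⇒  CG² = 720/7·1/24² = 5/28
CG = +√(5/28) = +0.422577

+√(5/28) = +0.422577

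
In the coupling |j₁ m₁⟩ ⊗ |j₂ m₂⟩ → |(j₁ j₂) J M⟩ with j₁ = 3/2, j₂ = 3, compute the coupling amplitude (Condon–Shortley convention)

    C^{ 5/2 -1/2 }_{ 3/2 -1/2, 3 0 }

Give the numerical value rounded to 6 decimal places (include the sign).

-0.414039

√[6·2!1!4!/8! · 1!2!3!3!2!3!] = √(216/35)
  +(−1)^1/∏(1,1,1,2,0,2)! = -1/4  (running -1/4)
  +(−1)^2/∏(2,0,0,1,1,3)! = 1/12  (running -1/6)
⟨..|..⟩ = √(216/35)·(-1/6) = -0.414039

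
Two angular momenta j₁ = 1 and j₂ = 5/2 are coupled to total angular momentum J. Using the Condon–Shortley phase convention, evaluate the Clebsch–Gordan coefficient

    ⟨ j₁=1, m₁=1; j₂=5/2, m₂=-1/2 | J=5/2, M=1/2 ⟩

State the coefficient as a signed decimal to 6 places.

+√(18/35) = +0.717137

j₁+j₂−J=1  J+j₁−j₂=1  J−j₁+j₂=4  j₁+j₂+J+1=7
(j₁±m₁, j₂±m₂, J±M) = (2,0,2,3,3,2)
P² = 288/35
sum k=0..0:
  [0] +1/4 = 1/4
S = 1/4
C² = P²·S² = 18/35 ; C = +0.717137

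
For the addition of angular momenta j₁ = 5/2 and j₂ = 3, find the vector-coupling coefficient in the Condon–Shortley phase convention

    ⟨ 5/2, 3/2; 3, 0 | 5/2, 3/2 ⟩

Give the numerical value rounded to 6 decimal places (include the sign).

j₁+j₂−J=3  J+j₁−j₂=2  J−j₁+j₂=3  j₁+j₂+J+1=9
(j₁±m₁, j₂±m₂, J±M) = (4,1,3,3,4,1)
P² = 864/35
sum k=0..1:
  [0] +1/36 = 1/36
  [1] −1/8 = -1/8
S = -7/72
C² = P²·S² = 7/30 ; C = -0.483046

−√(7/30) = -0.483046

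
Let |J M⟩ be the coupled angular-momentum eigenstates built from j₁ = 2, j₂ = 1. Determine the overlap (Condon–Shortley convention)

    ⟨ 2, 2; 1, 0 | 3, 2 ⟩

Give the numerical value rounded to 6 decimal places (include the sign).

j₁+j₂−J=0  J+j₁−j₂=4  J−j₁+j₂=2  j₁+j₂+J+1=7
(j₁±m₁, j₂±m₂, J±M) = (4,0,1,1,5,1)
P² = 192
sum k=0..0:
  [0] +1/24 = 1/24
S = 1/24
C² = P²·S² = 1/3 ; C = +0.577350

+√(1/3) = +0.577350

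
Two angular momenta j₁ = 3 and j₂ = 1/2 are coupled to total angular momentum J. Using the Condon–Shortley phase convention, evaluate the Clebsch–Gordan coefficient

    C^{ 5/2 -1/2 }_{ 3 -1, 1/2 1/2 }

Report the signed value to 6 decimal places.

−√(4/7) ≈ -0.755929

√[6·1!5!0!/7! · 2!4!1!0!2!3!] = √(576/7)
  +(−1)^1/∏(1,0,3,0,2,0)! = -1/12  (running -1/12)
⟨..|..⟩ = √(576/7)·(-1/12) = -0.755929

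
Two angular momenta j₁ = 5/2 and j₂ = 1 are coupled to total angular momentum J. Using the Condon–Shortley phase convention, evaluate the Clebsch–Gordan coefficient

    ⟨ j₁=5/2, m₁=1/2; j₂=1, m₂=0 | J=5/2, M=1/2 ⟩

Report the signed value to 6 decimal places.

+√(1/35) ≈ +0.169031

√[6·1!4!1!/7! · 3!2!1!1!3!2!] = √(144/35)
  +(−1)^0/∏(0,1,2,1,2,0)! = 1/4  (running 1/4)
  +(−1)^1/∏(1,0,1,0,3,1)! = -1/6  (running 1/12)
⟨..|..⟩ = √(144/35)·(1/12) = +0.169031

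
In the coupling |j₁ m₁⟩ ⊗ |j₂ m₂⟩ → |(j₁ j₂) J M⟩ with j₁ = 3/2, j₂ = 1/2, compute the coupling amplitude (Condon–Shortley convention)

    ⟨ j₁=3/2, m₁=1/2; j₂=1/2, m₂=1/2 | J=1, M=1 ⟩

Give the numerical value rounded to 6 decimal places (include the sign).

−√(1/4) = -0.500000

j₁+j₂−J=1  J+j₁−j₂=2  J−j₁+j₂=0  j₁+j₂+J+1=4
(j₁±m₁, j₂±m₂, J±M) = (2,1,1,0,2,0)
P² = 1
sum k=1..1:
  [1] −1/2 = -1/2
S = -1/2
C² = P²·S² = 1/4 ; C = -0.500000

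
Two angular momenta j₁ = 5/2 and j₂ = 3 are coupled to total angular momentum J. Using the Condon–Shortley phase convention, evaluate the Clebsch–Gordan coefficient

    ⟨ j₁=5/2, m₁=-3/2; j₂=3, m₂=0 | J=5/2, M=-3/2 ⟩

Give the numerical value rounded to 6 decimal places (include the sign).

+0.483046

j₁+j₂−J=3  J+j₁−j₂=2  J−j₁+j₂=3  j₁+j₂+J+1=9
(j₁±m₁, j₂±m₂, J±M) = (1,4,3,3,1,4)
P² = 864/35
sum k=2..3:
  [2] +1/8 = 1/8
  [3] −1/36 = -1/36
S = 7/72
C² = P²·S² = 7/30 ; C = +0.483046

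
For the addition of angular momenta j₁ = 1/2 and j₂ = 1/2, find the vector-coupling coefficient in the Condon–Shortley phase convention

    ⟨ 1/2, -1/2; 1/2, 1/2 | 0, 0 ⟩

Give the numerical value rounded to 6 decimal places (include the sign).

−√(1/2) ≈ -0.707107

j₁+j₂−J=1  J+j₁−j₂=0  J−j₁+j₂=0  j₁+j₂+J+1=2
(j₁±m₁, j₂±m₂, J±M) = (0,1,1,0,0,0)
P² = 1/2
sum k=1..1:
  [1] −1/1 = -1
S = -1
C² = P²·S² = 1/2 ; C = -0.707107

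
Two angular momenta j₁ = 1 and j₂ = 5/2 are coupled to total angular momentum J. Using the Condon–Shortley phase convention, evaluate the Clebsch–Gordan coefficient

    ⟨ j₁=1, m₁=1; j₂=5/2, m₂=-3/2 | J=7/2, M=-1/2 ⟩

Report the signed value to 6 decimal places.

√[8·0!2!5!/8! · 2!0!1!4!3!4!] = √(2304/7)
  +(−1)^0/∏(0,0,0,1,2,4)! = 1/48  (running 1/48)
⟨..|..⟩ = √(2304/7)·(1/48) = +0.377964

+√(1/7) ≈ +0.377964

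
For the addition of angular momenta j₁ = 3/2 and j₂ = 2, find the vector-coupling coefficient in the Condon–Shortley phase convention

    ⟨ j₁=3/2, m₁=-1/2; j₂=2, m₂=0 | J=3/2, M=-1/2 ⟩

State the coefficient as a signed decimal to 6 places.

j₁+j₂−J=2  J+j₁−j₂=1  J−j₁+j₂=2  j₁+j₂+J+1=6
(j₁±m₁, j₂±m₂, J±M) = (1,2,2,2,1,2)
P² = 16/45
sum k=1..2:
  [1] −1/1 = -1
  [2] +1/4 = 1/4
S = -3/4
C² = P²·S² = 1/5 ; C = -0.447214

-0.447214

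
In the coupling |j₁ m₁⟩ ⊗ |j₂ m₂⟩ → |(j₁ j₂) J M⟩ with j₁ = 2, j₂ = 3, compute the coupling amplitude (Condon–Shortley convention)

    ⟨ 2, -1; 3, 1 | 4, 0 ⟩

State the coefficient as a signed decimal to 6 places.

−√(5/14) = -0.597614

triangle: 1!*3!*5!/10! = 720/3628800
(j±m)!: 1!*3!*4!*2!*4!*4! = 165888
prefactor² = (2J+1)*Δ*N² = 10368/35
  k=0: +1/(0!*1!*3!*4!*0!*1!) = 1/144
  k=1: −1/(1!*0!*2!*3!*1!*2!) = -1/24
Σ = -5/144  ⇒  CG² = 10368/35*(-5/144)² = 5/14
CG = −√(5/14) = -0.597614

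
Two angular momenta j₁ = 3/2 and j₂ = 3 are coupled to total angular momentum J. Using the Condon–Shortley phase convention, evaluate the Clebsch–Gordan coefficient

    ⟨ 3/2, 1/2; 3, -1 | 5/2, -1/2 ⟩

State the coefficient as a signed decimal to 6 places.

j₁+j₂−J=2  J+j₁−j₂=1  J−j₁+j₂=4  j₁+j₂+J+1=8
(j₁±m₁, j₂±m₂, J±M) = (2,1,2,4,2,3)
P² = 288/35
sum k=0..1:
  [0] +1/8 = 1/8
  [1] −1/6 = -1/6
S = -1/24
C² = P²·S² = 1/70 ; C = -0.119523

−√(1/70) = -0.119523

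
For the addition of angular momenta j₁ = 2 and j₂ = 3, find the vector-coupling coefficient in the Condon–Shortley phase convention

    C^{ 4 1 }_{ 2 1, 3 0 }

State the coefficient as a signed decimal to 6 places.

+√(3/14) ≈ +0.462910

√[9·1!3!5!/10! · 3!1!3!3!5!3!] = √(1944/7)
  +(−1)^0/∏(0,1,1,3,2,2)! = 1/24  (running 1/24)
  +(−1)^1/∏(1,0,0,2,3,3)! = -1/72  (running 1/36)
⟨..|..⟩ = √(1944/7)·(1/36) = +0.462910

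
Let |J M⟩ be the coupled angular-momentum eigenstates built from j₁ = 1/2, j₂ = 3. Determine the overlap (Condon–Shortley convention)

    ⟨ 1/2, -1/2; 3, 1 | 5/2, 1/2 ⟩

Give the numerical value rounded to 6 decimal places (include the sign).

−√(4/7) = -0.755929

triangle: 1!*0!*5!/7! = 120/5040
(j±m)!: 0!*1!*4!*2!*3!*2! = 576
prefactor² = (2J+1)*Δ*N² = 576/7
  k=1: −1/(1!*0!*0!*3!*0!*2!) = -1/12
Σ = -1/12  ⇒  CG² = 576/7*(-1/12)² = 4/7
CG = −√(4/7) = -0.755929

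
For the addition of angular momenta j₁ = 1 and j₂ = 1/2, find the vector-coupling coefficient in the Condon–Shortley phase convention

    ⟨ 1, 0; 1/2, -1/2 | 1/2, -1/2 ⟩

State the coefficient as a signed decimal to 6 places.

+√(1/3) ≈ +0.577350

√[2·1!1!0!/3! · 1!1!0!1!0!1!] = √(1/3)
  +(−1)^0/∏(0,1,1,0,0,0)! = 1  (running 1)
⟨..|..⟩ = √(1/3)·(1) = +0.577350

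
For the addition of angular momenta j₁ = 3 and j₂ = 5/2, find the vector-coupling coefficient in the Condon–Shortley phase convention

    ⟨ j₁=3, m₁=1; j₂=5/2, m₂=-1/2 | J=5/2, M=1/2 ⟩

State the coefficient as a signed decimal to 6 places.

√[6·3!3!2!/9! · 4!2!2!3!3!2!] = √(288/35)
  +(−1)^0/∏(0,3,2,2,1,0)! = 1/24  (running 1/24)
  +(−1)^1/∏(1,2,1,1,2,1)! = -1/4  (running -5/24)
  +(−1)^2/∏(2,1,0,0,3,2)! = 1/24  (running -1/6)
⟨..|..⟩ = √(288/35)·(-1/6) = -0.478091

-0.478091  (= −√(8/35))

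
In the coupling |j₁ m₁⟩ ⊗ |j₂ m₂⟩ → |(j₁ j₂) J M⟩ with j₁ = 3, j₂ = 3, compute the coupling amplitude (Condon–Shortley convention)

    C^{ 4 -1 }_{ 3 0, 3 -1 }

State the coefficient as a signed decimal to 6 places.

−√(15/154) = -0.312094

√[9·2!4!4!/11! · 3!3!2!4!3!5!] = √(124416/385)
  +(−1)^0/∏(0,2,3,2,1,2)! = 1/48  (running 1/48)
  +(−1)^1/∏(1,1,2,1,2,3)! = -1/24  (running -1/48)
  +(−1)^2/∏(2,0,1,0,3,4)! = 1/288  (running -5/288)
⟨..|..⟩ = √(124416/385)·(-5/288) = -0.312094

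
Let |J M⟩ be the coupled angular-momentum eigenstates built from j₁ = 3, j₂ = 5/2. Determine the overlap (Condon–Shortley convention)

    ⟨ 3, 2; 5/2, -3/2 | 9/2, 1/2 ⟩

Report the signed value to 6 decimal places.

j₁+j₂−J=1  J+j₁−j₂=5  J−j₁+j₂=4  j₁+j₂+J+1=11
(j₁±m₁, j₂±m₂, J±M) = (5,1,1,4,5,4)
P² = 460800/77
sum k=0..1:
  [0] +1/144 = 1/144
  [1] −1/2880 = -1/2880
S = 19/2880
C² = P²·S² = 361/1386 ; C = +0.510355

+0.510355  (= +√(361/1386))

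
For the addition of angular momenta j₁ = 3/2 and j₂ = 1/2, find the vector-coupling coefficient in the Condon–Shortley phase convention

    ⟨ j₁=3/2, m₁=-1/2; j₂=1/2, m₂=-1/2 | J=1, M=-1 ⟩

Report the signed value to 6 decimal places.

√[3·1!2!0!/4! · 1!2!0!1!0!2!] = √(1)
  +(−1)^0/∏(0,1,2,0,0,0)! = 1/2  (running 1/2)
⟨..|..⟩ = √(1)·(1/2) = +0.500000

+0.500000  (= +√(1/4))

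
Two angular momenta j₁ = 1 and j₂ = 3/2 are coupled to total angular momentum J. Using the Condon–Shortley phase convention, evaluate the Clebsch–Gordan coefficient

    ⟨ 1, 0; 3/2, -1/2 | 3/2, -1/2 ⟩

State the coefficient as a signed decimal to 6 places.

j₁+j₂−J=1  J+j₁−j₂=1  J−j₁+j₂=2  j₁+j₂+J+1=5
(j₁±m₁, j₂±m₂, J±M) = (1,1,1,2,1,2)
P² = 4/15
sum k=0..1:
  [0] +1/1 = 1
  [1] −1/2 = -1/2
S = 1/2
C² = P²·S² = 1/15 ; C = +0.258199

+0.258199  (= +√(1/15))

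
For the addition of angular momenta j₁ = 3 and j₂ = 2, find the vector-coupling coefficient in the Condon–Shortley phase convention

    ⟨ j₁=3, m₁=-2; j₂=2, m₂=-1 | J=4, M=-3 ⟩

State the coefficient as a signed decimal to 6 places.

√[9·1!5!3!/10! · 1!5!1!3!1!7!] = √(6480)
  +(−1)^0/∏(0,1,5,1,0,2)! = 1/240  (running 1/240)
  +(−1)^1/∏(1,0,4,0,1,3)! = -1/144  (running -1/360)
⟨..|..⟩ = √(6480)·(-1/360) = -0.223607

−√(1/20) = -0.223607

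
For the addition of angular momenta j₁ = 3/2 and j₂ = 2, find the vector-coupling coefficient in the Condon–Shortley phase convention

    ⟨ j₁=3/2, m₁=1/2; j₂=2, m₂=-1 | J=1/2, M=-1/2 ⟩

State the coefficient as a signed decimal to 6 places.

−√(3/10) ≈ -0.547723

√[2·3!0!1!/5! · 2!1!1!3!0!1!] = √(6/5)
  +(−1)^1/∏(1,2,0,0,0,1)! = -1/2  (running -1/2)
⟨..|..⟩ = √(6/5)·(-1/2) = -0.547723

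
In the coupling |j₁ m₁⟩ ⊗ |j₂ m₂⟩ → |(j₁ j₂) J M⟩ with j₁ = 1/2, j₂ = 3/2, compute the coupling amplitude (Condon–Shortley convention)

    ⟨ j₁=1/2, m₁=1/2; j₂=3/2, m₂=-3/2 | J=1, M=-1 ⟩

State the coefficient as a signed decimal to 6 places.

triangle: 1!·0!·2!/4! = 2/24
(j±m)!: 1!·0!·0!·3!·0!·2! = 12
prefactor² = (2J+1)·Δ·N² = 3
  k=0: +1/(0!·1!·0!·0!·0!·2!) = 1/2
Σ = 1/2  ⇒  CG² = 3·1/2² = 3/4
CG = +√(3/4) = +0.866025

+√(3/4) = +0.866025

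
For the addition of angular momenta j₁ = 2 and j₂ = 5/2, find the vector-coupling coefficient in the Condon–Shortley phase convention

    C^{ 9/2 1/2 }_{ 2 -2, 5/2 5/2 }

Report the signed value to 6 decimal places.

triangle: 0!·4!·5!/10! = 2880/3628800
(j±m)!: 0!·4!·5!·0!·5!·4! = 8294400
prefactor² = (2J+1)·Δ·N² = 460800/7
  k=0: +1/(0!·0!·4!·5!·0!·0!) = 1/2880
Σ = 1/2880  ⇒  CG² = 460800/7·1/2880² = 1/126
CG = +√(1/126) = +0.089087

+√(1/126) = +0.089087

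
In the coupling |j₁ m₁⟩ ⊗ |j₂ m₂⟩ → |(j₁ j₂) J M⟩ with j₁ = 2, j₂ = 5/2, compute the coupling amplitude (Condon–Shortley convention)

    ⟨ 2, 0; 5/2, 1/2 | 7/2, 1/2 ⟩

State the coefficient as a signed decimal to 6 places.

√[8·1!3!4!/9! · 2!2!3!2!4!3!] = √(768/35)
  +(−1)^0/∏(0,1,2,3,1,1)! = 1/12  (running 1/12)
  +(−1)^1/∏(1,0,1,2,2,2)! = -1/8  (running -1/24)
⟨..|..⟩ = √(768/35)·(-1/24) = -0.195180

-0.195180  (= −√(4/105))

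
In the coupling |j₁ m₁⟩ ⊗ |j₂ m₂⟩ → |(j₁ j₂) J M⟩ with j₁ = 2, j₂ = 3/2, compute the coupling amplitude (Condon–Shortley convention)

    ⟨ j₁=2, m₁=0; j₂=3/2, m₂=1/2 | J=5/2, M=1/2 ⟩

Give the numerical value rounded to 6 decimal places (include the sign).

-0.292770

j₁+j₂−J=1  J+j₁−j₂=3  J−j₁+j₂=2  j₁+j₂+J+1=7
(j₁±m₁, j₂±m₂, J±M) = (2,2,2,1,3,2)
P² = 48/35
sum k=0..1:
  [0] +1/4 = 1/4
  [1] −1/2 = -1/2
S = -1/4
C² = P²·S² = 3/35 ; C = -0.292770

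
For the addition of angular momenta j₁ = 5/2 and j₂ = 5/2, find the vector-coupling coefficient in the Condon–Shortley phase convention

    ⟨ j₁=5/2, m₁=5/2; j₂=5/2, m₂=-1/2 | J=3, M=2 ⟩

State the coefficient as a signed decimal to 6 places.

+√(5/12) = +0.645497

j₁+j₂−J=2  J+j₁−j₂=3  J−j₁+j₂=3  j₁+j₂+J+1=9
(j₁±m₁, j₂±m₂, J±M) = (5,0,2,3,5,1)
P² = 240
sum k=0..0:
  [0] +1/24 = 1/24
S = 1/24
C² = P²·S² = 5/12 ; C = +0.645497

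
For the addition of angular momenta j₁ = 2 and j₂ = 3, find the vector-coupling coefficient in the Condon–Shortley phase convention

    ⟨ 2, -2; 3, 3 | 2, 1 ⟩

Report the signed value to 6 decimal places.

-0.597614

√[5·3!1!3!/8! · 0!4!6!0!3!1!] = √(3240/7)
  +(−1)^3/∏(3,0,1,3,0,0)! = -1/36  (running -1/36)
⟨..|..⟩ = √(3240/7)·(-1/36) = -0.597614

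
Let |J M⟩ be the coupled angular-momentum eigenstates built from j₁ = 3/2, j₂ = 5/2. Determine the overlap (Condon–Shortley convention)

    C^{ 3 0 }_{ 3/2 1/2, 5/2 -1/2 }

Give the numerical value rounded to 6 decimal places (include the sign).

+0.447214  (= +√(1/5))

√[7·1!2!4!/8! · 2!1!2!3!3!3!] = √(36/5)
  +(−1)^0/∏(0,1,1,2,1,2)! = 1/4  (running 1/4)
  +(−1)^1/∏(1,0,0,1,2,3)! = -1/12  (running 1/6)
⟨..|..⟩ = √(36/5)·(1/6) = +0.447214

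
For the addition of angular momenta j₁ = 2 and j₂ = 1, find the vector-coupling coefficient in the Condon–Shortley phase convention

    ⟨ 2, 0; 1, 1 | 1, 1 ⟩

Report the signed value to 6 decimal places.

√[3·2!2!0!/5! · 2!2!2!0!2!0!] = √(8/5)
  +(−1)^2/∏(2,0,0,0,2,0)! = 1/4  (running 1/4)
⟨..|..⟩ = √(8/5)·(1/4) = +0.316228

+√(1/10) = +0.316228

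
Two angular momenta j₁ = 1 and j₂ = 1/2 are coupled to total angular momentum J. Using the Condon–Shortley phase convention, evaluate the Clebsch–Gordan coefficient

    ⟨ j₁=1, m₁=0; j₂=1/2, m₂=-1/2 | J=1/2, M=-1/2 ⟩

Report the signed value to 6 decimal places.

triangle: 1!×1!×0!/3! = 1/6
(j±m)!: 1!×1!×0!×1!×0!×1! = 1
prefactor² = (2J+1)×Δ×N² = 1/3
  k=0: +1/(0!×1!×1!×0!×0!×0!) = 1
Σ = 1  ⇒  CG² = 1/3×1² = 1/3
CG = +√(1/3) = +0.577350

+0.577350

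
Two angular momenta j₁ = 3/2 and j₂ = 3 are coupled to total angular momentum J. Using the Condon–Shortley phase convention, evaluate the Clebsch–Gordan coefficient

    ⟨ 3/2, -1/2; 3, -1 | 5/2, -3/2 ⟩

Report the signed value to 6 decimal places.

-0.591608

√[6·2!1!4!/8! · 1!2!2!4!1!4!] = √(576/35)
  +(−1)^1/∏(1,1,1,1,0,3)! = -1/6  (running -1/6)
  +(−1)^2/∏(2,0,0,0,1,4)! = 1/48  (running -7/48)
⟨..|..⟩ = √(576/35)·(-7/48) = -0.591608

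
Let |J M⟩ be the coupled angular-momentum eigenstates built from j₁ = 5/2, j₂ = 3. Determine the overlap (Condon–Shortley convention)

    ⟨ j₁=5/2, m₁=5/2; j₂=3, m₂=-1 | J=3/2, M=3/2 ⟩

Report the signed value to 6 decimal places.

√[4·4!1!2!/8! · 5!0!2!4!3!0!] = √(1152/7)
  +(−1)^0/∏(0,4,0,2,1,0)! = 1/48  (running 1/48)
⟨..|..⟩ = √(1152/7)·(1/48) = +0.267261

+√(1/14) ≈ +0.267261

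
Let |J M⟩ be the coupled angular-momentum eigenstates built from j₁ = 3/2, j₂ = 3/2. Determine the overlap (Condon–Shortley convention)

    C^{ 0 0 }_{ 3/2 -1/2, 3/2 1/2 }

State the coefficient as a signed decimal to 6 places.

+√(1/4) ≈ +0.500000

j₁+j₂−J=3  J+j₁−j₂=0  J−j₁+j₂=0  j₁+j₂+J+1=4
(j₁±m₁, j₂±m₂, J±M) = (1,2,2,1,0,0)
P² = 1
sum k=2..2:
  [2] +1/2 = 1/2
S = 1/2
C² = P²·S² = 1/4 ; C = +0.500000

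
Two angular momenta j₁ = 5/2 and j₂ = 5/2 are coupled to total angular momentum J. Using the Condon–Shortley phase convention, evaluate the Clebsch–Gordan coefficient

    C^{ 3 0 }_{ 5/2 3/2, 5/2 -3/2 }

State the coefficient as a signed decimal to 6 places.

+0.521749

√[7·2!3!3!/9! · 4!1!1!4!3!3!] = √(144/5)
  +(−1)^0/∏(0,2,1,1,2,2)! = 1/8  (running 1/8)
  +(−1)^1/∏(1,1,0,0,3,3)! = -1/36  (running 7/72)
⟨..|..⟩ = √(144/5)·(7/72) = +0.521749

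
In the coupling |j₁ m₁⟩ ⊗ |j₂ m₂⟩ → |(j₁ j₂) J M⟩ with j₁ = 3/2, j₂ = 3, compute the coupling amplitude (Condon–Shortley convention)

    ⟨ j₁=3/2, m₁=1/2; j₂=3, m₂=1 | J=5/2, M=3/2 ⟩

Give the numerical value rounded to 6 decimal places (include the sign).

-0.591608  (= −√(7/20))

j₁+j₂−J=2  J+j₁−j₂=1  J−j₁+j₂=4  j₁+j₂+J+1=8
(j₁±m₁, j₂±m₂, J±M) = (2,1,4,2,4,1)
P² = 576/35
sum k=0..1:
  [0] +1/48 = 1/48
  [1] −1/6 = -1/6
S = -7/48
C² = P²·S² = 7/20 ; C = -0.591608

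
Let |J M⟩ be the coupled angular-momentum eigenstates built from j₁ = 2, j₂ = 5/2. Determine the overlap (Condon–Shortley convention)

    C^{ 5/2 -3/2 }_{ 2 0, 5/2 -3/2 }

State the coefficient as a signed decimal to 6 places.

triangle: 2!·2!·3!/8! = 24/40320
(j±m)!: 2!·2!·1!·4!·1!·4! = 2304
prefactor² = (2J+1)·Δ·N² = 288/35
  k=0: +1/(0!·2!·2!·1!·0!·2!) = 1/8
  k=1: −1/(1!·1!·1!·0!·1!·3!) = -1/6
Σ = -1/24  ⇒  CG² = 288/35·(-1/24)² = 1/70
CG = −√(1/70) = -0.119523

-0.119523  (= −√(1/70))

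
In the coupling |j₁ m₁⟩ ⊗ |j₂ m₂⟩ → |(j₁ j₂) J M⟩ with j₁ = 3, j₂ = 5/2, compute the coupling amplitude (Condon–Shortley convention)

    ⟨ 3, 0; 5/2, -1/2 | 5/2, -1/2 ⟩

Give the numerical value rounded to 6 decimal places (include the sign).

−√(8/105) = -0.276026

√[6·3!3!2!/9! · 3!3!2!3!2!3!] = √(216/35)
  +(−1)^0/∏(0,3,3,2,0,0)! = 1/72  (running 1/72)
  +(−1)^1/∏(1,2,2,1,1,1)! = -1/4  (running -17/72)
  +(−1)^2/∏(2,1,1,0,2,2)! = 1/8  (running -1/9)
⟨..|..⟩ = √(216/35)·(-1/9) = -0.276026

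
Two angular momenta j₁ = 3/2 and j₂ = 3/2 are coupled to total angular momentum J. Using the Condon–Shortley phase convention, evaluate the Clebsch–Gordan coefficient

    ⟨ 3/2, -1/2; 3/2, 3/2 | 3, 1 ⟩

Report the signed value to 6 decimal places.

triangle: 0!×3!×3!/7! = 36/5040
(j±m)!: 1!×2!×3!×0!×4!×2! = 576
prefactor² = (2J+1)×Δ×N² = 144/5
  k=0: +1/(0!×0!×2!×3!×1!×0!) = 1/12
Σ = 1/12  ⇒  CG² = 144/5×1/12² = 1/5
CG = +√(1/5) = +0.447214

+√(1/5) ≈ +0.447214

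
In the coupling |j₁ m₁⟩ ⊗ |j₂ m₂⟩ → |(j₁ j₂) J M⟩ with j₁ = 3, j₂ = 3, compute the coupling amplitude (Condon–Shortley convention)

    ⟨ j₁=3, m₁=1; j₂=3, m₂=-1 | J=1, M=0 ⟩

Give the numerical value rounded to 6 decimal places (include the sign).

+0.188982  (= +√(1/28))

√[3·5!1!1!/8! · 4!2!2!4!1!1!] = √(144/7)
  +(−1)^1/∏(1,4,1,1,0,0)! = -1/24  (running -1/24)
  +(−1)^2/∏(2,3,0,0,1,1)! = 1/12  (running 1/24)
⟨..|..⟩ = √(144/7)·(1/24) = +0.188982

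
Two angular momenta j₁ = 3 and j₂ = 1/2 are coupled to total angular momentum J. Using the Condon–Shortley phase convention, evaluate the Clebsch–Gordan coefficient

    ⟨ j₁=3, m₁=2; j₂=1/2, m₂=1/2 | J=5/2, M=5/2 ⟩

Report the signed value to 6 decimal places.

−√(1/7) ≈ -0.377964

j₁+j₂−J=1  J+j₁−j₂=5  J−j₁+j₂=0  j₁+j₂+J+1=7
(j₁±m₁, j₂±m₂, J±M) = (5,1,1,0,5,0)
P² = 14400/7
sum k=1..1:
  [1] −1/120 = -1/120
S = -1/120
C² = P²·S² = 1/7 ; C = -0.377964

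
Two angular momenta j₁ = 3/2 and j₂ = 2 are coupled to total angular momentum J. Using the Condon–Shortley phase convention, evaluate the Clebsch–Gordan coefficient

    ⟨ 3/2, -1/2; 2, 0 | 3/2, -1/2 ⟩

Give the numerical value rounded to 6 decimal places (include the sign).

−√(1/5) = -0.447214

√[4·2!1!2!/6! · 1!2!2!2!1!2!] = √(16/45)
  +(−1)^1/∏(1,1,1,1,0,1)! = -1  (running -1)
  +(−1)^2/∏(2,0,0,0,1,2)! = 1/4  (running -3/4)
⟨..|..⟩ = √(16/45)·(-3/4) = -0.447214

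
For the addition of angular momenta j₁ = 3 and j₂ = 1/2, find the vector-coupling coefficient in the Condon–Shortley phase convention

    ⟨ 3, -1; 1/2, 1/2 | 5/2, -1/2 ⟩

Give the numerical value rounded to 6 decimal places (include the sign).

−√(4/7) ≈ -0.755929

j₁+j₂−J=1  J+j₁−j₂=5  J−j₁+j₂=0  j₁+j₂+J+1=7
(j₁±m₁, j₂±m₂, J±M) = (2,4,1,0,2,3)
P² = 576/7
sum k=1..1:
  [1] −1/12 = -1/12
S = -1/12
C² = P²·S² = 4/7 ; C = -0.755929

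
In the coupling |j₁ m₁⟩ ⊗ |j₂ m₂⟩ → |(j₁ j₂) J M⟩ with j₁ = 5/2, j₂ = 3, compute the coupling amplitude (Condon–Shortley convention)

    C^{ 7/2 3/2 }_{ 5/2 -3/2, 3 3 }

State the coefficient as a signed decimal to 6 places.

√[8·2!3!4!/10! · 1!4!6!0!5!2!] = √(18432/7)
  +(−1)^2/∏(2,0,2,4,1,0)! = 1/96  (running 1/96)
⟨..|..⟩ = √(18432/7)·(1/96) = +0.534522

+0.534522  (= +√(2/7))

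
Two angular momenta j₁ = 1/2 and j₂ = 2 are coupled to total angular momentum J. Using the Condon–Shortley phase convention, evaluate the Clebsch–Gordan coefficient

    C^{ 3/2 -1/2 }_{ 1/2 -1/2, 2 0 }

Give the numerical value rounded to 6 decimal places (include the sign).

√[4·1!0!3!/5! · 0!1!2!2!1!2!] = √(8/5)
  +(−1)^1/∏(1,0,0,1,0,2)! = -1/2  (running -1/2)
⟨..|..⟩ = √(8/5)·(-1/2) = -0.632456

−√(2/5) = -0.632456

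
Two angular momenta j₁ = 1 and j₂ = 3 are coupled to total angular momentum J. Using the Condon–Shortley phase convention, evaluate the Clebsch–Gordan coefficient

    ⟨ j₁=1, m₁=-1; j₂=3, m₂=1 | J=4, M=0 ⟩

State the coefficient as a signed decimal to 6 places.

+0.462910

j₁+j₂−J=0  J+j₁−j₂=2  J−j₁+j₂=6  j₁+j₂+J+1=9
(j₁±m₁, j₂±m₂, J±M) = (0,2,4,2,4,4)
P² = 13824/7
sum k=0..0:
  [0] +1/96 = 1/96
S = 1/96
C² = P²·S² = 3/14 ; C = +0.462910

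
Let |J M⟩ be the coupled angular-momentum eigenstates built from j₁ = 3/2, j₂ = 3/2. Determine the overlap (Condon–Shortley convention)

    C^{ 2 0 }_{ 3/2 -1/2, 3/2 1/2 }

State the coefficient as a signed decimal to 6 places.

−√(1/4) = -0.500000

j₁+j₂−J=1  J+j₁−j₂=2  J−j₁+j₂=2  j₁+j₂+J+1=6
(j₁±m₁, j₂±m₂, J±M) = (1,2,2,1,2,2)
P² = 4/9
sum k=0..1:
  [0] +1/4 = 1/4
  [1] −1/1 = -1
S = -3/4
C² = P²·S² = 1/4 ; C = -0.500000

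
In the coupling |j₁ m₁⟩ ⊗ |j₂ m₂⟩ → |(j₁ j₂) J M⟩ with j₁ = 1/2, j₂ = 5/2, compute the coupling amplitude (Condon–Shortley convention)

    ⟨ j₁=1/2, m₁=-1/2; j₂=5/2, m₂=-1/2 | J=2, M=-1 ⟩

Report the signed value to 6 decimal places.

√[5·1!0!4!/6! · 0!1!2!3!1!3!] = √(12)
  +(−1)^1/∏(1,0,0,1,0,3)! = -1/6  (running -1/6)
⟨..|..⟩ = √(12)·(-1/6) = -0.577350

−√(1/3) = -0.577350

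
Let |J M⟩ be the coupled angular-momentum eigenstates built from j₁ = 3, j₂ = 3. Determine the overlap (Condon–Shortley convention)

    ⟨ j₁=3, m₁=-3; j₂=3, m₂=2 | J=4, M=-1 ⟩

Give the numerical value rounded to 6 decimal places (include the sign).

j₁+j₂−J=2  J+j₁−j₂=4  J−j₁+j₂=4  j₁+j₂+J+1=11
(j₁±m₁, j₂±m₂, J±M) = (0,6,5,1,3,5)
P² = 1244160/77
sum k=2..2:
  [2] +1/288 = 1/288
S = 1/288
C² = P²·S² = 15/77 ; C = +0.441367

+0.441367  (= +√(15/77))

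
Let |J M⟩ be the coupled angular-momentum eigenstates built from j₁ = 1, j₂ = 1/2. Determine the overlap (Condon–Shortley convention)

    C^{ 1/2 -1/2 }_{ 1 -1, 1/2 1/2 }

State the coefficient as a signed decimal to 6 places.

√[2·1!1!0!/3! · 0!2!1!0!0!1!] = √(2/3)
  +(−1)^1/∏(1,0,1,0,0,0)! = -1  (running -1)
⟨..|..⟩ = √(2/3)·(-1) = -0.816497

−√(2/3) ≈ -0.816497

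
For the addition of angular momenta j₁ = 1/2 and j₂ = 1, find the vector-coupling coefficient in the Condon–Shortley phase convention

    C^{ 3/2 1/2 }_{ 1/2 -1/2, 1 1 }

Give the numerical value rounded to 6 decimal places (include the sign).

+0.577350

triangle: 0!*1!*2!/4! = 2/24
(j±m)!: 0!*1!*2!*0!*2!*1! = 4
prefactor² = (2J+1)*Δ*N² = 4/3
  k=0: +1/(0!*0!*1!*2!*0!*0!) = 1/2
Σ = 1/2  ⇒  CG² = 4/3*1/2² = 1/3
CG = +√(1/3) = +0.577350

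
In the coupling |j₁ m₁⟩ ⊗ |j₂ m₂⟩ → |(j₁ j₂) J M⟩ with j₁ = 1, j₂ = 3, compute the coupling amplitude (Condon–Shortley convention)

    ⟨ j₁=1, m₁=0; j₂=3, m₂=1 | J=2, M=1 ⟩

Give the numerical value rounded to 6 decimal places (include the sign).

j₁+j₂−J=2  J+j₁−j₂=0  J−j₁+j₂=4  j₁+j₂+J+1=7
(j₁±m₁, j₂±m₂, J±M) = (1,1,4,2,3,1)
P² = 96/7
sum k=1..1:
  [1] −1/6 = -1/6
S = -1/6
C² = P²·S² = 8/21 ; C = -0.617213

-0.617213  (= −√(8/21))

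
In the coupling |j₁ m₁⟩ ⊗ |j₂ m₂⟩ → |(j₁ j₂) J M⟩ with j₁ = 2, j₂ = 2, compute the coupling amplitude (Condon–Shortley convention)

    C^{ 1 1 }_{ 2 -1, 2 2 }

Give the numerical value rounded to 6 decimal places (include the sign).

triangle: 3!·1!·1!/6! = 6/720
(j±m)!: 1!·3!·4!·0!·2!·0! = 288
prefactor² = (2J+1)·Δ·N² = 36/5
  k=3: −1/(3!·0!·0!·1!·1!·0!) = -1/6
Σ = -1/6  ⇒  CG² = 36/5·(-1/6)² = 1/5
CG = −√(1/5) = -0.447214

−√(1/5) = -0.447214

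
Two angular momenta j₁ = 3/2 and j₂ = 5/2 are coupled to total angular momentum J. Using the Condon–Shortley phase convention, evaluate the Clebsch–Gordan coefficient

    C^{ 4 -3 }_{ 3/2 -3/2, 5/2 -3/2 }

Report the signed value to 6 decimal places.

√[9·0!3!5!/9! · 0!3!1!4!1!7!] = √(12960)
  +(−1)^0/∏(0,0,3,1,0,4)! = 1/144  (running 1/144)
⟨..|..⟩ = √(12960)·(1/144) = +0.790569

+√(5/8) = +0.790569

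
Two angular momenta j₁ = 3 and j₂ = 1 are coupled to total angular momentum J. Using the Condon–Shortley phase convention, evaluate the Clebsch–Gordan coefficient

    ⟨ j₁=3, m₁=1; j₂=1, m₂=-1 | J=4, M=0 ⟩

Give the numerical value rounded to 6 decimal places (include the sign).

+0.462910

√[9·0!6!2!/9! · 4!2!0!2!4!4!] = √(13824/7)
  +(−1)^0/∏(0,0,2,0,4,2)! = 1/96  (running 1/96)
⟨..|..⟩ = √(13824/7)·(1/96) = +0.462910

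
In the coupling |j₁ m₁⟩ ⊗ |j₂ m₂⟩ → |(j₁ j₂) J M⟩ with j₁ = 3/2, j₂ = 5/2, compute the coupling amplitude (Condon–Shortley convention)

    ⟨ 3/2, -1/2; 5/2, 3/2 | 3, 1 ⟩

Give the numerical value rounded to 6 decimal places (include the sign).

triangle: 1!·2!·4!/8! = 48/40320
(j±m)!: 1!·2!·4!·1!·4!·2! = 2304
prefactor² = (2J+1)·Δ·N² = 96/5
  k=0: +1/(0!·1!·2!·4!·0!·0!) = 1/48
  k=1: −1/(1!·0!·1!·3!·1!·1!) = -1/6
Σ = -7/48  ⇒  CG² = 96/5·(-7/48)² = 49/120
CG = −√(49/120) = -0.639010

-0.639010  (= −√(49/120))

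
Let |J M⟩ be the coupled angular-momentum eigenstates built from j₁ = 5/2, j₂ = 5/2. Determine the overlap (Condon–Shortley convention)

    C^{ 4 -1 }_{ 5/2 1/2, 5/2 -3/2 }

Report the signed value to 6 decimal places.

+0.597614  (= +√(5/14))

√[9·1!4!4!/10! · 3!2!1!4!3!5!] = √(10368/35)
  +(−1)^0/∏(0,1,2,1,2,3)! = 1/24  (running 1/24)
  +(−1)^1/∏(1,0,1,0,3,4)! = -1/144  (running 5/144)
⟨..|..⟩ = √(10368/35)·(5/144) = +0.597614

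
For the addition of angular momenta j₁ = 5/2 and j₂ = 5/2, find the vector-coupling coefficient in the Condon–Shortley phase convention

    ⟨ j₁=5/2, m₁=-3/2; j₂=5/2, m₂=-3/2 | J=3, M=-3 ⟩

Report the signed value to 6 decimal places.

-0.666667

j₁+j₂−J=2  J+j₁−j₂=3  J−j₁+j₂=3  j₁+j₂+J+1=9
(j₁±m₁, j₂±m₂, J±M) = (1,4,1,4,0,6)
P² = 576
sum k=1..1:
  [1] −1/36 = -1/36
S = -1/36
C² = P²·S² = 4/9 ; C = -0.666667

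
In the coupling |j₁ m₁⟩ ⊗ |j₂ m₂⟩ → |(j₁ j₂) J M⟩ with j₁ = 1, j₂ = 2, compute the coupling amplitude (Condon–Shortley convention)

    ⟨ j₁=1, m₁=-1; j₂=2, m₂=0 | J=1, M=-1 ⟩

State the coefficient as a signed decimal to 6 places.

+0.316228

triangle: 2!×0!×2!/5! = 4/120
(j±m)!: 0!×2!×2!×2!×0!×2! = 16
prefactor² = (2J+1)×Δ×N² = 8/5
  k=2: +1/(2!×0!×0!×0!×0!×2!) = 1/4
Σ = 1/4  ⇒  CG² = 8/5×1/4² = 1/10
CG = +√(1/10) = +0.316228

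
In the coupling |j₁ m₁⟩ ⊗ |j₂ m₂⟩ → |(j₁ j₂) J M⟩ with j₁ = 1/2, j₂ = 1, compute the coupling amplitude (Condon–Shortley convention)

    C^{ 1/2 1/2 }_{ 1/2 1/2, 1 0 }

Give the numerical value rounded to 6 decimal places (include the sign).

triangle: 1!·0!·1!/3! = 1/6
(j±m)!: 1!·0!·1!·1!·1!·0! = 1
prefactor² = (2J+1)·Δ·N² = 1/3
  k=0: +1/(0!·1!·0!·1!·0!·0!) = 1
Σ = 1  ⇒  CG² = 1/3·1² = 1/3
CG = +√(1/3) = +0.577350

+√(1/3) ≈ +0.577350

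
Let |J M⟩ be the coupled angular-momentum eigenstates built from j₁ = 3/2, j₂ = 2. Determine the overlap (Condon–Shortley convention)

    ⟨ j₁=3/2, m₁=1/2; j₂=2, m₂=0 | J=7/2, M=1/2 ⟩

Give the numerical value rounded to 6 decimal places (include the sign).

j₁+j₂−J=0  J+j₁−j₂=3  J−j₁+j₂=4  j₁+j₂+J+1=8
(j₁±m₁, j₂±m₂, J±M) = (2,1,2,2,4,3)
P² = 1152/35
sum k=0..0:
  [0] +1/8 = 1/8
S = 1/8
C² = P²·S² = 18/35 ; C = +0.717137

+√(18/35) = +0.717137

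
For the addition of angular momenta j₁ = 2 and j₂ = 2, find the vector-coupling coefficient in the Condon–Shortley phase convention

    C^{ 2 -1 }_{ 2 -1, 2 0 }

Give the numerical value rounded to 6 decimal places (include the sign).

-0.267261  (= −√(1/14))

triangle: 2!·2!·2!/7! = 8/5040
(j±m)!: 1!·3!·2!·2!·1!·3! = 144
prefactor² = (2J+1)·Δ·N² = 8/7
  k=1: −1/(1!·1!·2!·1!·0!·1!) = -1/2
  k=2: +1/(2!·0!·1!·0!·1!·2!) = 1/4
Σ = -1/4  ⇒  CG² = 8/7·(-1/4)² = 1/14
CG = −√(1/14) = -0.267261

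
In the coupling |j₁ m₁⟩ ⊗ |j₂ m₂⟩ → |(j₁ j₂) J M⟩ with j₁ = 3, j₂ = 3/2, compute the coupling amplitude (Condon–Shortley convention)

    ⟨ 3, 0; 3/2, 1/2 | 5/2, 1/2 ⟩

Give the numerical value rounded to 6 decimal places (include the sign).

-0.414039

j₁+j₂−J=2  J+j₁−j₂=4  J−j₁+j₂=1  j₁+j₂+J+1=8
(j₁±m₁, j₂±m₂, J±M) = (3,3,2,1,3,2)
P² = 216/35
sum k=1..2:
  [1] −1/4 = -1/4
  [2] +1/12 = 1/12
S = -1/6
C² = P²·S² = 6/35 ; C = -0.414039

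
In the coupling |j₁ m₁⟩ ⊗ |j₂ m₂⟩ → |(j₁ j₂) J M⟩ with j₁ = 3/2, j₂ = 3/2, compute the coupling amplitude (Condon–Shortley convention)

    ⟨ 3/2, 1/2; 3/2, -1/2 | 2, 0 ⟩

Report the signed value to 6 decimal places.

triangle: 1!·2!·2!/6! = 4/720
(j±m)!: 2!·1!·1!·2!·2!·2! = 16
prefactor² = (2J+1)·Δ·N² = 4/9
  k=0: +1/(0!·1!·1!·1!·1!·1!) = 1
  k=1: −1/(1!·0!·0!·0!·2!·2!) = -1/4
Σ = 3/4  ⇒  CG² = 4/9·3/4² = 1/4
CG = +√(1/4) = +0.500000

+√(1/4) = +0.500000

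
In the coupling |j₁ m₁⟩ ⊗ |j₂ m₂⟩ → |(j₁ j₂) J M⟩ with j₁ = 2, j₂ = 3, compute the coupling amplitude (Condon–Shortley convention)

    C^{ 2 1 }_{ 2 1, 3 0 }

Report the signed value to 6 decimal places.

triangle: 3!*1!*3!/8! = 36/40320
(j±m)!: 3!*1!*3!*3!*3!*1! = 1296
prefactor² = (2J+1)*Δ*N² = 81/14
  k=0: +1/(0!*3!*1!*3!*0!*0!) = 1/36
  k=1: −1/(1!*2!*0!*2!*1!*1!) = -1/4
Σ = -2/9  ⇒  CG² = 81/14*(-2/9)² = 2/7
CG = −√(2/7) = -0.534522

−√(2/7) ≈ -0.534522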